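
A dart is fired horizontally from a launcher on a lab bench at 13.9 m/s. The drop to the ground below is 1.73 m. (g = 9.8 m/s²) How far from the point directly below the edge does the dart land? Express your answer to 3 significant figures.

8.26 m

Initial vertical velocity is zero, so the fall time comes from h = ½ g t²: t = √(2 × 1.73 / 9.8) = 0.5942 s.
Horizontal motion is uniform at 13.9 m/s, so x = 13.9 × 0.5942 = 8.26 m.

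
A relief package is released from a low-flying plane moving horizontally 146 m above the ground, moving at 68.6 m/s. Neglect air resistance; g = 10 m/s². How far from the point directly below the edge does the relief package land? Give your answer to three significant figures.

371 m

Initial vertical velocity is zero, so the fall time comes from h = ½ g t²: t = √(2 × 146 / 10) = 5.404 s.
Horizontal motion is uniform at 68.6 m/s, so x = 68.6 × 5.404 = 371 m.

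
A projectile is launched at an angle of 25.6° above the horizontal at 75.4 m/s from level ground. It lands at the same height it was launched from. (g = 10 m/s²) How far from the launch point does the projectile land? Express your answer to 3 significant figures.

For level ground, R = v₀² sin(2θ) / g.
sin(2 × 25.6°) = sin 51.20° = 0.7793.
R = (75.4)² × 0.7793 / 10 = 443 m.

443 m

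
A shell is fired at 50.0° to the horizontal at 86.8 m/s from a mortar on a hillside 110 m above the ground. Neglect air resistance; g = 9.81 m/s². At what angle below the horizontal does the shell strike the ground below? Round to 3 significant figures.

55.5°

v_x = 86.8 cos 50.0° = 55.79 m/s.
At impact |v_y| = √(v_y0² + 2 g h) = √(66.49² + 2×9.81×110) = 81.11 m/s.
Angle below horizontal = arctan(|v_y| / v_x) = arctan(81.11 / 55.79) = 55.5°.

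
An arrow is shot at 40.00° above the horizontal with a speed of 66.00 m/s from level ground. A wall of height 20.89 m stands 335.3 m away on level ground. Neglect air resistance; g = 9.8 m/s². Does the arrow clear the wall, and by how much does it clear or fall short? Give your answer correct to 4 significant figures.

v_x = 66.00 cos 40.00° = 50.559 m/s; v_y0 = 66.00 sin 40.00° = 42.424 m/s.
Time to reach the wall: t = 335.3 / 50.559 = 6.6319 s.
Height at that point: y = 42.424×6.6319 − 4.900×6.6319² = 65.839 m.
That is 65.839 − 20.89 = 44.95 m above the top of the wall, so the arrow clears it.

Yes — it clears the wall by 44.95 m.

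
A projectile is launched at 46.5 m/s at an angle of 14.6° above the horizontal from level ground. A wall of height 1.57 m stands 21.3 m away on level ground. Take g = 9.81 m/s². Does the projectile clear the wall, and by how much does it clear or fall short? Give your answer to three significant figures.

Yes — it clears the wall by 2.88 m.

v_x = 46.5 cos 14.6° = 45.00 m/s; v_y0 = 46.5 sin 14.6° = 11.72 m/s.
Time to reach the wall: t = 21.3 / 45.00 = 0.4733 s.
Height at that point: y = 11.72×0.4733 − 4.905×0.4733² = 4.448 m.
That is 4.448 − 1.57 = 2.88 m above the top of the wall, so the projectile clears it.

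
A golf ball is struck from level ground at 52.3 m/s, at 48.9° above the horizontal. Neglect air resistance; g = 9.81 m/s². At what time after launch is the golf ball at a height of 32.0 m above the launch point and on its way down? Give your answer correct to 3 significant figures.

7.12 s

v_y0 = 52.3 sin 48.9° = 39.41 m/s.
Set y = v_y0 t − ½ g t² = 32.0: 4.905 t² − 39.41 t + 32.0 = 0.
t = [39.41 ± √(1553 − 627.8)] / 9.81 = (39.41 ± 30.42) / 9.81, giving t = 0.916 s or t = 7.12 s.
On the way down corresponds to the larger root: t = 7.12 s.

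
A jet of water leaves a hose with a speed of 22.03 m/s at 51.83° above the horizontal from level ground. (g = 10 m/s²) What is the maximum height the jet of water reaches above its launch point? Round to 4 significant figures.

15.00 m

Vertical component of launch velocity: v_y = 22.03 sin 51.83° = 17.320 m/s.
At the highest point the vertical velocity is zero, so v_y² = 2 g h_max.
h_max = (17.320)² / (2 × 10) = 299.98 / 20.00 = 15.00 m.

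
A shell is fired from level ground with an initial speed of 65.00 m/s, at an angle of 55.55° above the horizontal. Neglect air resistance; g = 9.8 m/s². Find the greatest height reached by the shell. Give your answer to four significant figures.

Vertical component of launch velocity: v_y = 65.00 sin 55.55° = 53.600 m/s.
At the highest point the vertical velocity is zero, so v_y² = 2 g h_max.
h_max = (53.600)² / (2 × 9.8) = 2873.0 / 19.60 = 146.6 m.

146.6 m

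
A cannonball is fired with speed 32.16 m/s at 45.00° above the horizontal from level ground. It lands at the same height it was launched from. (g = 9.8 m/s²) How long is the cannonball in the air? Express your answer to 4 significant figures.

Vertical component: v_y = 32.16 sin 45.00° = 22.741 m/s.
For a projectile landing at launch height, time of flight is t = 2 v_y / g = 2 × 22.741 / 9.8 = 4.641 s.

4.641 s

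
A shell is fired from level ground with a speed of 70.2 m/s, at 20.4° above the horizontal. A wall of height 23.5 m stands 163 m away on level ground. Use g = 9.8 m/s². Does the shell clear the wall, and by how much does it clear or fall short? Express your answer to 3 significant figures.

Yes — it clears the wall by 7.05 m.

v_x = 70.2 cos 20.4° = 65.80 m/s; v_y0 = 70.2 sin 20.4° = 24.47 m/s.
Time to reach the wall: t = 163 / 65.80 = 2.477 s.
Height at that point: y = 24.47×2.477 − 4.900×2.477² = 30.55 m.
That is 30.55 − 23.5 = 7.05 m above the top of the wall, so the shell clears it.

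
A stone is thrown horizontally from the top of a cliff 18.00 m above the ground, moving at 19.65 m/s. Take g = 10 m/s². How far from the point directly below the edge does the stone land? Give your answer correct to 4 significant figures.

Initial vertical velocity is zero, so the fall time comes from h = ½ g t²: t = √(2 × 18.00 / 10) = 1.8974 s.
Horizontal motion is uniform at 19.65 m/s, so x = 19.65 × 1.8974 = 37.28 m.

37.28 m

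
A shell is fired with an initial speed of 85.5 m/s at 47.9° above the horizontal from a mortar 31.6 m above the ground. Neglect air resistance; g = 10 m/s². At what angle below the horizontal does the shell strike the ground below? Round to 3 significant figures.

50.0°

v_x = 85.5 cos 47.9° = 57.32 m/s.
At impact |v_y| = √(v_y0² + 2 g h) = √(63.44² + 2×10×31.6) = 68.24 m/s.
Angle below horizontal = arctan(|v_y| / v_x) = arctan(68.24 / 57.32) = 50.0°.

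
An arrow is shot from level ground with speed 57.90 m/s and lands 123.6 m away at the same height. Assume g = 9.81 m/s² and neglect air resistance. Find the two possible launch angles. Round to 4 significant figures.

Level-ground range: R = v₀² sin(2θ)/g ⇒ sin 2θ = R g / v₀² = 123.6×9.81/57.90² = 0.3617.
2θ = arcsin(0.3617) = 21.205° or 180° − 21.205° = 158.795°.
So θ = 10.60° or θ = 79.40°.

10.60° and 79.40°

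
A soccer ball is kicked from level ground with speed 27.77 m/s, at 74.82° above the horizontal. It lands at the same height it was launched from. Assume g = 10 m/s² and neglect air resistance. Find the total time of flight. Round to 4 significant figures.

5.360 s

Vertical component: v_y = 27.77 sin 74.82° = 26.801 m/s.
For a projectile landing at launch height, time of flight is t = 2 v_y / g = 2 × 26.801 / 10 = 5.360 s.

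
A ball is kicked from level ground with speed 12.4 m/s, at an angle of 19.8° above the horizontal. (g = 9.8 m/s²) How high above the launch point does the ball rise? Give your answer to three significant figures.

0.900 m

Vertical component of launch velocity: v_y = 12.4 sin 19.8° = 4.200 m/s.
At the highest point the vertical velocity is zero, so v_y² = 2 g h_max.
h_max = (4.200)² / (2 × 9.8) = 17.64 / 19.60 = 0.900 m.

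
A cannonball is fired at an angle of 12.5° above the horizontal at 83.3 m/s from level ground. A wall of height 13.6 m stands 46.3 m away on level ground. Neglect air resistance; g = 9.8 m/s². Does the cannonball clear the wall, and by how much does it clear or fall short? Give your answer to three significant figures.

v_x = 83.3 cos 12.5° = 81.33 m/s; v_y0 = 83.3 sin 12.5° = 18.03 m/s.
Time to reach the wall: t = 46.3 / 81.33 = 0.5693 s.
Height at that point: y = 18.03×0.5693 − 4.900×0.5693² = 8.676 m.
That is 13.6 − 8.676 = 4.92 m below the top of the wall, so the cannonball does not clear it.

No — it falls 4.92 m short of clearing the wall.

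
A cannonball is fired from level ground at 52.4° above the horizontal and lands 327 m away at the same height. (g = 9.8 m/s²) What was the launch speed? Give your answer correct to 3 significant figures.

57.6 m/s

On level ground, R = v₀² sin(2θ) / g, so v₀ = √(R g / sin 2θ).
sin(2 × 52.4°) = 0.9668.
v₀ = √(327 × 9.8 / 0.9668) = √3315 = 57.6 m/s.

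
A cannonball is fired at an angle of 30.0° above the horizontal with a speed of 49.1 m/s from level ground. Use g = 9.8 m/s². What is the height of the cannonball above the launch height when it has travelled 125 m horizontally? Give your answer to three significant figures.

29.8 m

v_x = 49.1 cos 30.0° = 42.52 m/s, v_y0 = 49.1 sin 30.0° = 24.55 m/s.
Time to reach x = 125 m: t = x / v_x = 125 / 42.52 = 2.940 s.
y = v_y0 t − ½ g t² = 24.55×2.940 − 4.900×2.940² = 29.8 m.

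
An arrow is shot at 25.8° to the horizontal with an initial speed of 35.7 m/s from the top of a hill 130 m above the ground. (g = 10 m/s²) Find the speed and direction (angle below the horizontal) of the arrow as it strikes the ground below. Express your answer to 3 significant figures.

v_x = 35.7 cos 25.8° = 32.14 m/s (constant).
|v_y| at impact = √((15.54)² + 2×10×130) = 53.31 m/s.
Speed = √(32.14² + 53.31²) = 62.2 m/s; angle = arctan(53.31/32.14) = 58.9° below horizontal.

62.2 m/s at 58.9° below the horizontal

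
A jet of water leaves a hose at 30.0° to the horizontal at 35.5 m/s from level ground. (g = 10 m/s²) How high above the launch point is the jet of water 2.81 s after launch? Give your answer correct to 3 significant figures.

v_y0 = 35.5 sin 30.0° = 17.75 m/s.
y(t) = v_y0 t − ½ g t² = 17.75×2.81 − 5.000×2.81² = 10.4 m.

10.4 m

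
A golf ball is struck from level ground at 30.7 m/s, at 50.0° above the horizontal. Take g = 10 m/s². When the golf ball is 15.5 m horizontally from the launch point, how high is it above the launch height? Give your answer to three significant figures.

15.4 m

v_x = 30.7 cos 50.0° = 19.73 m/s, v_y0 = 30.7 sin 50.0° = 23.52 m/s.
Time to reach x = 15.5 m: t = x / v_x = 15.5 / 19.73 = 0.7856 s.
y = v_y0 t − ½ g t² = 23.52×0.7856 − 5.000×0.7856² = 15.4 m.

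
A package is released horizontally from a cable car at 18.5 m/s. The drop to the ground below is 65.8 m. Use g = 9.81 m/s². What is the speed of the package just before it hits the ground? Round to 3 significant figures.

40.4 m/s

Fall time: t = √(2 × 65.8 / 9.81) = 3.663 s.
At impact: v_x = 18.5 m/s (unchanged), v_y = g t = 9.81 × 3.663 = 35.93 m/s.
Speed = √(v_x² + v_y²) = √(342.2 + 1291) = 40.4 m/s.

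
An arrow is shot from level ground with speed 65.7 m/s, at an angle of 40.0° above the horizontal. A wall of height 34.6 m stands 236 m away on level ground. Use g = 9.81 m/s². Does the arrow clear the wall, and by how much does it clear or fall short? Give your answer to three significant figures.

Yes — it clears the wall by 55.6 m.

v_x = 65.7 cos 40.0° = 50.33 m/s; v_y0 = 65.7 sin 40.0° = 42.23 m/s.
Time to reach the wall: t = 236 / 50.33 = 4.689 s.
Height at that point: y = 42.23×4.689 − 4.905×4.689² = 90.17 m.
That is 90.17 − 34.6 = 55.6 m above the top of the wall, so the arrow clears it.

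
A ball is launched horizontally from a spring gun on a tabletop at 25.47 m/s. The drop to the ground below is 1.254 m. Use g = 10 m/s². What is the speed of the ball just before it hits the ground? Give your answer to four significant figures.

Fall time: t = √(2 × 1.254 / 10) = 0.50080 s.
At impact: v_x = 25.47 m/s (unchanged), v_y = g t = 10 × 0.50080 = 5.0080 m/s.
Speed = √(v_x² + v_y²) = √(648.72 + 25.080) = 25.96 m/s.

25.96 m/s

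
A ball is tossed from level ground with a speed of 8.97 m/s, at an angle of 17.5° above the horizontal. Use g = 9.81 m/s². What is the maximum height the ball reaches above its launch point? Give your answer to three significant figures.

Vertical component of launch velocity: v_y = 8.97 sin 17.5° = 2.697 m/s.
At the highest point the vertical velocity is zero, so v_y² = 2 g h_max.
h_max = (2.697)² / (2 × 9.81) = 7.274 / 19.62 = 0.371 m.

0.371 m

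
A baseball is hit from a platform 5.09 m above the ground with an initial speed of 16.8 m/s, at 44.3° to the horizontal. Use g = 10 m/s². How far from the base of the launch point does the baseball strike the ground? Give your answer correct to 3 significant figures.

32.7 m

Components: v_x = 16.8 cos 44.3° = 12.02 m/s, v_y = 16.8 sin 44.3° = 11.73 m/s.
Vertical: 0 = 5.09 + 11.73 t − ½(10) t² ⇒ 5.000 t² − 11.73 t − 5.09 = 0.
t = [11.73 + √(137.6 + 101.8)] / 10.00 = 2.720 s.
Horizontal: R = v_x · t = 12.02 × 2.720 = 32.7 m.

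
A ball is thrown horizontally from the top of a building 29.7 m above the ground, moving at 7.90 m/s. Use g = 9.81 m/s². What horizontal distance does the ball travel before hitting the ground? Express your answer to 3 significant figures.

19.4 m

Initial vertical velocity is zero, so the fall time comes from h = ½ g t²: t = √(2 × 29.7 / 9.81) = 2.461 s.
Horizontal motion is uniform at 7.90 m/s, so x = 7.90 × 2.461 = 19.4 m.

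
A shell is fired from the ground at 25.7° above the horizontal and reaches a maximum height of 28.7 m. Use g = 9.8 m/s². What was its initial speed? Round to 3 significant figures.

54.7 m/s

At maximum height v_y = 0, so (v₀ sin θ)² = 2 g H.
v₀ sin 25.7° = √(2 × 9.8 × 28.7) = 23.72 m/s.
v₀ = 23.72 / sin 25.7° = 23.72 / 0.4337 = 54.7 m/s.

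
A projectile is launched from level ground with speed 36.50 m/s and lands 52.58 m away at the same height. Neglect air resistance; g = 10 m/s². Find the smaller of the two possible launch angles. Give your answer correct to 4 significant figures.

11.62°

Level-ground range: R = v₀² sin(2θ)/g ⇒ sin 2θ = R g / v₀² = 52.58×10/36.50² = 0.3947.
2θ = arcsin(0.3947) = 23.247° or 180° − 23.247° = 156.753°.
So θ = 11.62° or θ = 78.38°.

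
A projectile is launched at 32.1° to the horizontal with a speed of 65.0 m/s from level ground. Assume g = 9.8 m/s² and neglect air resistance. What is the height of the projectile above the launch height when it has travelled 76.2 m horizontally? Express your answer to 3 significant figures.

38.4 m

v_x = 65.0 cos 32.1° = 55.06 m/s, v_y0 = 65.0 sin 32.1° = 34.54 m/s.
Time to reach x = 76.2 m: t = x / v_x = 76.2 / 55.06 = 1.384 s.
y = v_y0 t − ½ g t² = 34.54×1.384 − 4.900×1.384² = 38.4 m.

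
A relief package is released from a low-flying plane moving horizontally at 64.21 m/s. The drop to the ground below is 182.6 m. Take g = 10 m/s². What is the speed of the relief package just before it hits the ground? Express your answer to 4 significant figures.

Fall time: t = √(2 × 182.6 / 10) = 6.0432 s.
At impact: v_x = 64.21 m/s (unchanged), v_y = g t = 10 × 6.0432 = 60.432 m/s.
Speed = √(v_x² + v_y²) = √(4122.9 + 3652.0) = 88.18 m/s.

88.18 m/s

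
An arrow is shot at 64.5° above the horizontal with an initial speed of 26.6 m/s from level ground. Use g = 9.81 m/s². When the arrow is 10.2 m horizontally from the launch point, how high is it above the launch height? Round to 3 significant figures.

17.5 m

v_x = 26.6 cos 64.5° = 11.45 m/s, v_y0 = 26.6 sin 64.5° = 24.01 m/s.
Time to reach x = 10.2 m: t = x / v_x = 10.2 / 11.45 = 0.8908 s.
y = v_y0 t − ½ g t² = 24.01×0.8908 − 4.905×0.8908² = 17.5 m.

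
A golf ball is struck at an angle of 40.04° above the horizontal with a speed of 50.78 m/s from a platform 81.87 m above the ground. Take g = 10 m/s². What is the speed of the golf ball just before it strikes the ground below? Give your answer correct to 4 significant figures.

64.93 m/s

v_x = 50.78 cos 40.04° = 38.877 m/s is unchanged throughout.
For the vertical component, v_y² = v_y0² + 2 g h = (32.668)² + 2×10×81.87 = 2704.6, so |v_y| = 52.006 m/s.
Impact speed = √(v_x² + v_y²) = √(1511.4 + 2704.6) = 64.93 m/s.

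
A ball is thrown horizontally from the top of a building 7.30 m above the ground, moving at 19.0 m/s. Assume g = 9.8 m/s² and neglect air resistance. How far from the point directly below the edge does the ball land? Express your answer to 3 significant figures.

Initial vertical velocity is zero, so the fall time comes from h = ½ g t²: t = √(2 × 7.30 / 9.8) = 1.221 s.
Horizontal motion is uniform at 19.0 m/s, so x = 19.0 × 1.221 = 23.2 m.

23.2 m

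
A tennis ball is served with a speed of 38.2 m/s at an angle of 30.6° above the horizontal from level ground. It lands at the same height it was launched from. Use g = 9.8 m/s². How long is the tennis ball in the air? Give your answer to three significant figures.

3.97 s

Vertical component: v_y = 38.2 sin 30.6° = 19.45 m/s.
For a projectile landing at launch height, time of flight is t = 2 v_y / g = 2 × 19.45 / 9.8 = 3.97 s.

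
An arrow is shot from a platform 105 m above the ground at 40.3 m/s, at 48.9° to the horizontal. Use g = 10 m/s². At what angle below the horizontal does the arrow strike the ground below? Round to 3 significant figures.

v_x = 40.3 cos 48.9° = 26.49 m/s.
At impact |v_y| = √(v_y0² + 2 g h) = √(30.37² + 2×10×105) = 54.98 m/s.
Angle below horizontal = arctan(|v_y| / v_x) = arctan(54.98 / 26.49) = 64.3°.

64.3°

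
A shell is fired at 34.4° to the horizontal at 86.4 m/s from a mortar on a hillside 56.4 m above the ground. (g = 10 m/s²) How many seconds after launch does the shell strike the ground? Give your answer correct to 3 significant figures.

Vertical component: v_y = 86.4 sin 34.4° = 48.81 m/s.
Taking up as positive with launch at y = 56.4 m, landing at y = 0: 0 = 56.4 + 48.81 t − ½(10) t².
Solving 5.000 t² − 48.81 t − 56.4 = 0 gives t = [48.81 + √(48.81² + 4·5.000·56.4)] / 10.00 = 10.8 s.

10.8 s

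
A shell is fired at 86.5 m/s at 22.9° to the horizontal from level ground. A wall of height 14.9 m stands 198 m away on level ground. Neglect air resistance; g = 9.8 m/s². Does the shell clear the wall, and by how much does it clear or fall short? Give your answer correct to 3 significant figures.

Yes — it clears the wall by 38.5 m.

v_x = 86.5 cos 22.9° = 79.68 m/s; v_y0 = 86.5 sin 22.9° = 33.66 m/s.
Time to reach the wall: t = 198 / 79.68 = 2.485 s.
Height at that point: y = 33.66×2.485 − 4.900×2.485² = 53.39 m.
That is 53.39 − 14.9 = 38.5 m above the top of the wall, so the shell clears it.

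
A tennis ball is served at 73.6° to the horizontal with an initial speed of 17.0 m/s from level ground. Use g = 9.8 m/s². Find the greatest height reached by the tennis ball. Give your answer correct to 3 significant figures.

Vertical component of launch velocity: v_y = 17.0 sin 73.6° = 16.31 m/s.
At the highest point the vertical velocity is zero, so v_y² = 2 g h_max.
h_max = (16.31)² / (2 × 9.8) = 266.0 / 19.60 = 13.6 m.

13.6 m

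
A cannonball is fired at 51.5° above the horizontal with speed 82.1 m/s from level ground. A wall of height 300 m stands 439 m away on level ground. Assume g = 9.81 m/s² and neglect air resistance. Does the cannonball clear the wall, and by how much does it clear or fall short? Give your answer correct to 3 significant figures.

v_x = 82.1 cos 51.5° = 51.11 m/s; v_y0 = 82.1 sin 51.5° = 64.25 m/s.
Time to reach the wall: t = 439 / 51.11 = 8.589 s.
Height at that point: y = 64.25×8.589 − 4.905×8.589² = 190.0 m.
That is 300 − 190.0 = 110 m below the top of the wall, so the cannonball does not clear it.

No — it falls 110 m short of clearing the wall.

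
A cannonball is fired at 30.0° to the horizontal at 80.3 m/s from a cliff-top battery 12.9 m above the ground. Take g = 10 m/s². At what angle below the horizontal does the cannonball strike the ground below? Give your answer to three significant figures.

31.9°

v_x = 80.3 cos 30.0° = 69.54 m/s.
At impact |v_y| = √(v_y0² + 2 g h) = √(40.15² + 2×10×12.9) = 43.24 m/s.
Angle below horizontal = arctan(|v_y| / v_x) = arctan(43.24 / 69.54) = 31.9°.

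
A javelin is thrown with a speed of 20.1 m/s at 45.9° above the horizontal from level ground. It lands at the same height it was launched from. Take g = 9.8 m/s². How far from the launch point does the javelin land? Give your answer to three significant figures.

41.2 m

For level ground, R = v₀² sin(2θ) / g.
sin(2 × 45.9°) = sin 91.80° = 0.9995.
R = (20.1)² × 0.9995 / 9.8 = 41.2 m.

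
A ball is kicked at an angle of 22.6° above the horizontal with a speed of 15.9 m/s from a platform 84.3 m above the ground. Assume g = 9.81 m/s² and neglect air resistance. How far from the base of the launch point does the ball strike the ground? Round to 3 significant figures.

70.7 m

Components: v_x = 15.9 cos 22.6° = 14.68 m/s, v_y = 15.9 sin 22.6° = 6.110 m/s.
Vertical: 0 = 84.3 + 6.110 t − ½(9.81) t² ⇒ 4.905 t² − 6.110 t − 84.3 = 0.
t = [6.110 + √(37.33 + 1654)] / 9.810 = 4.815 s.
Horizontal: R = v_x · t = 14.68 × 4.815 = 70.7 m.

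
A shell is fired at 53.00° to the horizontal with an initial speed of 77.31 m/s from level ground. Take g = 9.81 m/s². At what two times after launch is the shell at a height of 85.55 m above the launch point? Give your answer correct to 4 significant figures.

1.585 s and 11.00 s

v_y0 = 77.31 sin 53.00° = 61.743 m/s.
Set y = v_y0 t − ½ g t² = 85.55: 4.905 t² − 61.743 t + 85.55 = 0.
t = [61.743 ± √(3812.2 − 1678.5)] / 9.81 = (61.743 ± 46.192) / 9.81, giving t = 1.585 s or t = 11.00 s.
So the shell is at 85.55 m at t = 1.585 s (rising) and t = 11.00 s (falling).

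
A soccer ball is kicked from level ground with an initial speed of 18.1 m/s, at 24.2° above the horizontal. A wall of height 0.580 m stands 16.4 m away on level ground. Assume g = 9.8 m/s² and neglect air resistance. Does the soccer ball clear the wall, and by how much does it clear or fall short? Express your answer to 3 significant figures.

v_x = 18.1 cos 24.2° = 16.51 m/s; v_y0 = 18.1 sin 24.2° = 7.420 m/s.
Time to reach the wall: t = 16.4 / 16.51 = 0.9933 s.
Height at that point: y = 7.420×0.9933 − 4.900×0.9933² = 2.536 m.
That is 2.536 − 0.580 = 1.96 m above the top of the wall, so the soccer ball clears it.

Yes — it clears the wall by 1.96 m.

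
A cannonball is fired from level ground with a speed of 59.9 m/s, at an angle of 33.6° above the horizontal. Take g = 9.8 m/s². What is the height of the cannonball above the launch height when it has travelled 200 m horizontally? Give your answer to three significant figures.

v_x = 59.9 cos 33.6° = 49.89 m/s, v_y0 = 59.9 sin 33.6° = 33.15 m/s.
Time to reach x = 200 m: t = x / v_x = 200 / 49.89 = 4.009 s.
y = v_y0 t − ½ g t² = 33.15×4.009 − 4.900×4.009² = 54.1 m.

54.1 m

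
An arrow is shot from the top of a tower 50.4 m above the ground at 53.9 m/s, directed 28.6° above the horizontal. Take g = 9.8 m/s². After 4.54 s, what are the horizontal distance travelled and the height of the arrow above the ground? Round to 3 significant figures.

v_x = 53.9 cos 28.6° = 47.32 m/s; v_y0 = 53.9 sin 28.6° = 25.80 m/s.
x = v_x t = 47.32 × 4.54 = 215 m.
y = 50.4 + v_y0 t − ½ g t² = 66.5 m.

x = 215 m, y = 66.5 m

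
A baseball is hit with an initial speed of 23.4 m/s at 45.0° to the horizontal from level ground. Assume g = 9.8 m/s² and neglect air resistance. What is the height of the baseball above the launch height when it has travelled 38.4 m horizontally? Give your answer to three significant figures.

v_x = 23.4 cos 45.0° = 16.55 m/s, v_y0 = 23.4 sin 45.0° = 16.55 m/s.
Time to reach x = 38.4 m: t = x / v_x = 38.4 / 16.55 = 2.320 s.
y = v_y0 t − ½ g t² = 16.55×2.320 − 4.900×2.320² = 12.0 m.

12.0 m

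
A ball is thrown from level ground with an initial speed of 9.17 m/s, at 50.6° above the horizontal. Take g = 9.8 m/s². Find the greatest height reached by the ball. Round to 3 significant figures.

Vertical component of launch velocity: v_y = 9.17 sin 50.6° = 7.086 m/s.
At the highest point the vertical velocity is zero, so v_y² = 2 g h_max.
h_max = (7.086)² / (2 × 9.8) = 50.21 / 19.60 = 2.56 m.

2.56 m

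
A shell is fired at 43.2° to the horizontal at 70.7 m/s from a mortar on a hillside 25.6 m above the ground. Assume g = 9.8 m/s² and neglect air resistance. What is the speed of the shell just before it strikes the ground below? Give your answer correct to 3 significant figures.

74.2 m/s

v_x = 70.7 cos 43.2° = 51.54 m/s is unchanged throughout.
For the vertical component, v_y² = v_y0² + 2 g h = (48.40)² + 2×9.8×25.6 = 2844, so |v_y| = 53.33 m/s.
Impact speed = √(v_x² + v_y²) = √(2656 + 2844) = 74.2 m/s.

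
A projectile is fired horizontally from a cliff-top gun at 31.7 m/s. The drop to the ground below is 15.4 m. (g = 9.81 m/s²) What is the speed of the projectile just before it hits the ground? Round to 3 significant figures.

Fall time: t = √(2 × 15.4 / 9.81) = 1.772 s.
At impact: v_x = 31.7 m/s (unchanged), v_y = g t = 9.81 × 1.772 = 17.38 m/s.
Speed = √(v_x² + v_y²) = √(1005 + 302.1) = 36.2 m/s.

36.2 m/s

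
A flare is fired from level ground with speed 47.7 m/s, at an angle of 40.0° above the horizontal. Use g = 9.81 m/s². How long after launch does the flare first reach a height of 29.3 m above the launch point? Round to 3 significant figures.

v_y0 = 47.7 sin 40.0° = 30.66 m/s.
Set y = v_y0 t − ½ g t² = 29.3: 4.905 t² − 30.66 t + 29.3 = 0.
t = [30.66 ± √(940.0 − 574.9)] / 9.81 = (30.66 ± 19.11) / 9.81, giving t = 1.18 s or t = 5.07 s.
The flare is on the way up at the first time, so t = 1.18 s.

1.18 s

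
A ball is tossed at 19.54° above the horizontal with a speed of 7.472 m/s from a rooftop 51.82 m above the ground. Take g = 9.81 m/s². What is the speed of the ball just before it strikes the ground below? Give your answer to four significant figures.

v_x = 7.472 cos 19.54° = 7.0417 m/s is unchanged throughout.
For the vertical component, v_y² = v_y0² + 2 g h = (2.4991)² + 2×9.81×51.82 = 1023.0, so |v_y| = 31.984 m/s.
Impact speed = √(v_x² + v_y²) = √(49.586 + 1023.0) = 32.75 m/s.

32.75 m/s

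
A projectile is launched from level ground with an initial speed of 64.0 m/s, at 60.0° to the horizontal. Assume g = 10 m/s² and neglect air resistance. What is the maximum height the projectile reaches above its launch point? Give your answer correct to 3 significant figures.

Vertical component of launch velocity: v_y = 64.0 sin 60.0° = 55.43 m/s.
At the highest point the vertical velocity is zero, so v_y² = 2 g h_max.
h_max = (55.43)² / (2 × 10) = 3072 / 20.00 = 154 m.

154 m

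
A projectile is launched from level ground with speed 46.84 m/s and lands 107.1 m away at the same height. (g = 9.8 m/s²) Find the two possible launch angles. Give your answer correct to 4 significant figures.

14.29° and 75.71°

Level-ground range: R = v₀² sin(2θ)/g ⇒ sin 2θ = R g / v₀² = 107.1×9.8/46.84² = 0.4784.
2θ = arcsin(0.4784) = 28.581° or 180° − 28.581° = 151.419°.
So θ = 14.29° or θ = 75.71°.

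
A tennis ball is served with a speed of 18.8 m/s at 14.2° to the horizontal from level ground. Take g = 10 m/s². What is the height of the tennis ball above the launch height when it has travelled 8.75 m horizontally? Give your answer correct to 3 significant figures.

v_x = 18.8 cos 14.2° = 18.23 m/s, v_y0 = 18.8 sin 14.2° = 4.612 m/s.
Time to reach x = 8.75 m: t = x / v_x = 8.75 / 18.23 = 0.4800 s.
y = v_y0 t − ½ g t² = 4.612×0.4800 − 5.000×0.4800² = 1.06 m.

1.06 m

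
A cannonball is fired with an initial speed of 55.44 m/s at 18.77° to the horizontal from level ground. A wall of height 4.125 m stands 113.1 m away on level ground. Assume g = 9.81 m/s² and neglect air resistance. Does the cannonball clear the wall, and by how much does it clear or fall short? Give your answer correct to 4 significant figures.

Yes — it clears the wall by 11.54 m.

v_x = 55.44 cos 18.77° = 52.492 m/s; v_y0 = 55.44 sin 18.77° = 17.839 m/s.
Time to reach the wall: t = 113.1 / 52.492 = 2.1546 s.
Height at that point: y = 17.839×2.1546 − 4.905×2.1546² = 15.665 m.
That is 15.665 − 4.125 = 11.54 m above the top of the wall, so the cannonball clears it.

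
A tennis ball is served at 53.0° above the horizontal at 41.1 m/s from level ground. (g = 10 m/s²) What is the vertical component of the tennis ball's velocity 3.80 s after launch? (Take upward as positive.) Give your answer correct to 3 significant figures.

Initial vertical component: v_y0 = 41.1 sin 53.0° = 32.82 m/s.
v_y(t) = v_y0 − g t = 32.82 − 10 × 3.80 = -5.18 m/s.

-5.18 m/s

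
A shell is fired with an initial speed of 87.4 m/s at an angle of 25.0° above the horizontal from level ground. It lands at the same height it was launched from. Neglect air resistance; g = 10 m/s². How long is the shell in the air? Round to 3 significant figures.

Vertical component: v_y = 87.4 sin 25.0° = 36.94 m/s.
For a projectile landing at launch height, time of flight is t = 2 v_y / g = 2 × 36.94 / 10 = 7.39 s.

7.39 s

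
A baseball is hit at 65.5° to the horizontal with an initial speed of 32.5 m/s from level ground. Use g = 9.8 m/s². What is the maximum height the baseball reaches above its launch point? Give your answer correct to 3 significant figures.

44.6 m

Vertical component of launch velocity: v_y = 32.5 sin 65.5° = 29.57 m/s.
At the highest point the vertical velocity is zero, so v_y² = 2 g h_max.
h_max = (29.57)² / (2 × 9.8) = 874.4 / 19.60 = 44.6 m.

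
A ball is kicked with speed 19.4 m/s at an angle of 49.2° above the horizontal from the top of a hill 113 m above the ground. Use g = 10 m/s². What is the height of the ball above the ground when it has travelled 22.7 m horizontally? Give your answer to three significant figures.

123 m

v_x = 19.4 cos 49.2° = 12.68 m/s, v_y0 = 19.4 sin 49.2° = 14.69 m/s.
Time to reach x = 22.7 m: t = x / v_x = 22.7 / 12.68 = 1.790 s.
y = 113 + v_y0 t − ½ g t² = 113 + 14.69×1.790 − 5.000×1.790² = 123 m.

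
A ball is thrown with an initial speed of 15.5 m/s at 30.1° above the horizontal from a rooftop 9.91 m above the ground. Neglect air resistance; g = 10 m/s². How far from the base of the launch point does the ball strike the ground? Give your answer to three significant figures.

32.0 m

Components: v_x = 15.5 cos 30.1° = 13.41 m/s, v_y = 15.5 sin 30.1° = 7.773 m/s.
Vertical: 0 = 9.91 + 7.773 t − ½(10) t² ⇒ 5.000 t² − 7.773 t − 9.91 = 0.
t = [7.773 + √(60.42 + 198.2)] / 10.00 = 2.385 s.
Horizontal: R = v_x · t = 13.41 × 2.385 = 32.0 m.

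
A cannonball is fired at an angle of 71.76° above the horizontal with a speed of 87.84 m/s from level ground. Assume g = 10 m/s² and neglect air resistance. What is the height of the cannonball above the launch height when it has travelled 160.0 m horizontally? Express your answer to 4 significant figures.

316.2 m

v_x = 87.84 cos 71.76° = 27.494 m/s, v_y0 = 87.84 sin 71.76° = 83.426 m/s.
Time to reach x = 160.0 m: t = x / v_x = 160.0 / 27.494 = 5.8195 s.
y = v_y0 t − ½ g t² = 83.426×5.8195 − 5.000×5.8195² = 316.2 m.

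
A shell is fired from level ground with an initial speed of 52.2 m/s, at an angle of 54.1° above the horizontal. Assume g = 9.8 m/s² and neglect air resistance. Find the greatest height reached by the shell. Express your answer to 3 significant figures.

Vertical component of launch velocity: v_y = 52.2 sin 54.1° = 42.28 m/s.
At the highest point the vertical velocity is zero, so v_y² = 2 g h_max.
h_max = (42.28)² / (2 × 9.8) = 1788 / 19.60 = 91.2 m.

91.2 m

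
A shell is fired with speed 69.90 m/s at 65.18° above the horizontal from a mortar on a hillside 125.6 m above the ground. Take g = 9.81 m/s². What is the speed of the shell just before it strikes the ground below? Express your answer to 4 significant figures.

85.73 m/s

v_x = 69.90 cos 65.18° = 29.342 m/s is unchanged throughout.
For the vertical component, v_y² = v_y0² + 2 g h = (63.443)² + 2×9.81×125.6 = 6489.3, so |v_y| = 80.556 m/s.
Impact speed = √(v_x² + v_y²) = √(860.95 + 6489.3) = 85.73 m/s.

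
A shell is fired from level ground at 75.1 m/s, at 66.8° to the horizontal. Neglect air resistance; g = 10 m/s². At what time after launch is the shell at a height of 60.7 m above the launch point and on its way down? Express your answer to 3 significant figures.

v_y0 = 75.1 sin 66.8° = 69.03 m/s.
Set y = v_y0 t − ½ g t² = 60.7: 5.000 t² − 69.03 t + 60.7 = 0.
t = [69.03 ± √(4765 − 1214)] / 10 = (69.03 ± 59.59) / 10, giving t = 0.944 s or t = 12.9 s.
On the way down corresponds to the larger root: t = 12.9 s.

12.9 s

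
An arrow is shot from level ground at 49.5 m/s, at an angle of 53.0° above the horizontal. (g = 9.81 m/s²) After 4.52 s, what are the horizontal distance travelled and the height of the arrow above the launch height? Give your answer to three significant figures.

x = 135 m, y = 78.5 m

v_x = 49.5 cos 53.0° = 29.79 m/s; v_y0 = 49.5 sin 53.0° = 39.53 m/s.
x = v_x t = 29.79 × 4.52 = 135 m.
y = v_y0 t − ½ g t² = 39.53×4.52 − 4.905×4.52² = 78.5 m.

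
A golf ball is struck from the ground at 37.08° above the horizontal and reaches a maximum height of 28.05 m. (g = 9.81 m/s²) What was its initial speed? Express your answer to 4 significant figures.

38.91 m/s

At maximum height v_y = 0, so (v₀ sin θ)² = 2 g H.
v₀ sin 37.08° = √(2 × 9.81 × 28.05) = 23.459 m/s.
v₀ = 23.459 / sin 37.08° = 23.459 / 0.6029 = 38.91 m/s.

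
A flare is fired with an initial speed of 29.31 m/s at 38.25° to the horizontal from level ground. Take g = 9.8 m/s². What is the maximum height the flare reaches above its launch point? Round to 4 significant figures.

Vertical component of launch velocity: v_y = 29.31 sin 38.25° = 18.146 m/s.
At the highest point the vertical velocity is zero, so v_y² = 2 g h_max.
h_max = (18.146)² / (2 × 9.8) = 329.28 / 19.60 = 16.80 m.

16.80 m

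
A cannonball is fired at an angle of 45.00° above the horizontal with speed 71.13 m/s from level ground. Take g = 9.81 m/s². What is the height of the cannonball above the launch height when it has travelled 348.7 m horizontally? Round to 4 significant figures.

112.9 m

v_x = 71.13 cos 45.00° = 50.297 m/s, v_y0 = 71.13 sin 45.00° = 50.297 m/s.
Time to reach x = 348.7 m: t = x / v_x = 348.7 / 50.297 = 6.9328 s.
y = v_y0 t − ½ g t² = 50.297×6.9328 − 4.905×6.9328² = 112.9 m.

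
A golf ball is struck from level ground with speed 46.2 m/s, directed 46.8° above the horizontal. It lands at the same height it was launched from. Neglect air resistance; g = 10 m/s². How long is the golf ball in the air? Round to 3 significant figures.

6.74 s

Vertical component: v_y = 46.2 sin 46.8° = 33.68 m/s.
For a projectile landing at launch height, time of flight is t = 2 v_y / g = 2 × 33.68 / 10 = 6.74 s.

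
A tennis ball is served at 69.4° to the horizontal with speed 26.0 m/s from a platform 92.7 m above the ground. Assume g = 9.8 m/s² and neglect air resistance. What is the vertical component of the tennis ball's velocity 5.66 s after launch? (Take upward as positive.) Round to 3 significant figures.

Initial vertical component: v_y0 = 26.0 sin 69.4° = 24.34 m/s.
v_y(t) = v_y0 − g t = 24.34 − 9.8 × 5.66 = -31.1 m/s.

-31.1 m/s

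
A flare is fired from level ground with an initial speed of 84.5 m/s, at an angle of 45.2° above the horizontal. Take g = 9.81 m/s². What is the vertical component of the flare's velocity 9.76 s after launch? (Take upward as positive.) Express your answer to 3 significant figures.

Initial vertical component: v_y0 = 84.5 sin 45.2° = 59.96 m/s.
v_y(t) = v_y0 − g t = 59.96 − 9.81 × 9.76 = -35.8 m/s.

-35.8 m/s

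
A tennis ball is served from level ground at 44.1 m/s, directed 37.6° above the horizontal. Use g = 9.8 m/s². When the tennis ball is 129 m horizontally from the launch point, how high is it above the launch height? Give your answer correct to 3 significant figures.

32.6 m

v_x = 44.1 cos 37.6° = 34.94 m/s, v_y0 = 44.1 sin 37.6° = 26.91 m/s.
Time to reach x = 129 m: t = x / v_x = 129 / 34.94 = 3.692 s.
y = v_y0 t − ½ g t² = 26.91×3.692 − 4.900×3.692² = 32.6 m.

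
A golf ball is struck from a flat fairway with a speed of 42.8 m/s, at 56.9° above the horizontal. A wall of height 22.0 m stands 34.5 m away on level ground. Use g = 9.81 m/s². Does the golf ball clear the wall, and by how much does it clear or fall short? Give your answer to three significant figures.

Yes — it clears the wall by 20.2 m.

v_x = 42.8 cos 56.9° = 23.37 m/s; v_y0 = 42.8 sin 56.9° = 35.85 m/s.
Time to reach the wall: t = 34.5 / 23.37 = 1.476 s.
Height at that point: y = 35.85×1.476 − 4.905×1.476² = 42.23 m.
That is 42.23 − 22.0 = 20.2 m above the top of the wall, so the golf ball clears it.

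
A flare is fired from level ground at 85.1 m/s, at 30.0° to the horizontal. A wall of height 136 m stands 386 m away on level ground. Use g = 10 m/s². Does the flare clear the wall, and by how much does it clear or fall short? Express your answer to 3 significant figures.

No — it falls 50.3 m short of clearing the wall.

v_x = 85.1 cos 30.0° = 73.70 m/s; v_y0 = 85.1 sin 30.0° = 42.55 m/s.
Time to reach the wall: t = 386 / 73.70 = 5.237 s.
Height at that point: y = 42.55×5.237 − 5.000×5.237² = 85.70 m.
That is 136 − 85.70 = 50.3 m below the top of the wall, so the flare does not clear it.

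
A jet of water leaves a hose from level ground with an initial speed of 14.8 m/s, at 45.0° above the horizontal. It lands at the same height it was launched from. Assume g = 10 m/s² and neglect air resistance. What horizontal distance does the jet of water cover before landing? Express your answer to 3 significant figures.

21.9 m

For level ground, R = v₀² sin(2θ) / g.
sin(2 × 45.0°) = sin 90.00° = 1.000.
R = (14.8)² × 1.000 / 10 = 21.9 m.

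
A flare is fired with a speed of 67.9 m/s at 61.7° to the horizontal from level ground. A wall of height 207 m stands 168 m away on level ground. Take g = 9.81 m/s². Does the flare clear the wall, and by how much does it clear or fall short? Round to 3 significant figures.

v_x = 67.9 cos 61.7° = 32.19 m/s; v_y0 = 67.9 sin 61.7° = 59.78 m/s.
Time to reach the wall: t = 168 / 32.19 = 5.219 s.
Height at that point: y = 59.78×5.219 − 4.905×5.219² = 178.4 m.
That is 207 − 178.4 = 28.6 m below the top of the wall, so the flare does not clear it.

No — it falls 28.6 m short of clearing the wall.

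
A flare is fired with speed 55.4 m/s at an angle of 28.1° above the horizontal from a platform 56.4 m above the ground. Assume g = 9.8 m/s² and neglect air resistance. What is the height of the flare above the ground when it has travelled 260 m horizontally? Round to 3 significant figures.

56.5 m

v_x = 55.4 cos 28.1° = 48.87 m/s, v_y0 = 55.4 sin 28.1° = 26.09 m/s.
Time to reach x = 260 m: t = x / v_x = 260 / 48.87 = 5.320 s.
y = 56.4 + v_y0 t − ½ g t² = 56.4 + 26.09×5.320 − 4.900×5.320² = 56.5 m.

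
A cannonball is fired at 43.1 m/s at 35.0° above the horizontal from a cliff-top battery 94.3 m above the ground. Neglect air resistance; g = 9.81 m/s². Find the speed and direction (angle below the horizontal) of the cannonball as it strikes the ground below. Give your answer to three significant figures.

v_x = 43.1 cos 35.0° = 35.31 m/s (constant).
|v_y| at impact = √((24.72)² + 2×9.81×94.3) = 49.61 m/s.
Speed = √(35.31² + 49.61²) = 60.9 m/s; angle = arctan(49.61/35.31) = 54.6° below horizontal.

60.9 m/s at 54.6° below the horizontal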